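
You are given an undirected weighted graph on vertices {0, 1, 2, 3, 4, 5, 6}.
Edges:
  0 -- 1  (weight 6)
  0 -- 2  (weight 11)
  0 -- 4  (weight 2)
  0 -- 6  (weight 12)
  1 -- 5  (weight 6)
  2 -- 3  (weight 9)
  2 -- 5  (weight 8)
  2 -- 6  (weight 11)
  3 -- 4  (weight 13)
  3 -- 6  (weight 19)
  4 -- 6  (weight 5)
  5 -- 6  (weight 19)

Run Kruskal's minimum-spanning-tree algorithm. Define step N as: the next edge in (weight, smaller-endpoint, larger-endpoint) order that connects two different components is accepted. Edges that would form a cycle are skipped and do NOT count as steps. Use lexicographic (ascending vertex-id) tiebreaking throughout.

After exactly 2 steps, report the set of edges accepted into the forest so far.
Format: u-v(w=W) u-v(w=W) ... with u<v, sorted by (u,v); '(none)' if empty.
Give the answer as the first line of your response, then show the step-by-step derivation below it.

0-4(w=2) 4-6(w=5)

step 1: add edge 0-4 (w=2); MST = {0-4(w=2)}
step 2: add edge 4-6 (w=5); MST = {0-4(w=2) 4-6(w=5)}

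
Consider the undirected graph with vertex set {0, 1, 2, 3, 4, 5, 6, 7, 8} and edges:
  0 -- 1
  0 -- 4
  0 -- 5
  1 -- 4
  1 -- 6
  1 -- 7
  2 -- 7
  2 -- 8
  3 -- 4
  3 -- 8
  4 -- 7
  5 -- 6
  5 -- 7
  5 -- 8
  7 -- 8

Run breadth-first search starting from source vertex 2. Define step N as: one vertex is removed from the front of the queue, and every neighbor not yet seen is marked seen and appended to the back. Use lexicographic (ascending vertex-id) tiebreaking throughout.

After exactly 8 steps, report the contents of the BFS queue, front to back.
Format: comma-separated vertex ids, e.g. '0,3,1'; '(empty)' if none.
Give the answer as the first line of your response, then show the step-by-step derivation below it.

6

step 1: dequeue 2; queue=[7,8]; order=2
step 2: dequeue 7; queue=[8,1,4,5]; order=2,7
step 3: dequeue 8; queue=[1,4,5,3]; order=2,7,8
step 4: dequeue 1; queue=[4,5,3,0,6]; order=2,7,8,1
step 5: dequeue 4; queue=[5,3,0,6]; order=2,7,8,1,4
step 6: dequeue 5; queue=[3,0,6]; order=2,7,8,1,4,5
step 7: dequeue 3; queue=[0,6]; order=2,7,8,1,4,5,3
step 8: dequeue 0; queue=[6]; order=2,7,8,1,4,5,3,0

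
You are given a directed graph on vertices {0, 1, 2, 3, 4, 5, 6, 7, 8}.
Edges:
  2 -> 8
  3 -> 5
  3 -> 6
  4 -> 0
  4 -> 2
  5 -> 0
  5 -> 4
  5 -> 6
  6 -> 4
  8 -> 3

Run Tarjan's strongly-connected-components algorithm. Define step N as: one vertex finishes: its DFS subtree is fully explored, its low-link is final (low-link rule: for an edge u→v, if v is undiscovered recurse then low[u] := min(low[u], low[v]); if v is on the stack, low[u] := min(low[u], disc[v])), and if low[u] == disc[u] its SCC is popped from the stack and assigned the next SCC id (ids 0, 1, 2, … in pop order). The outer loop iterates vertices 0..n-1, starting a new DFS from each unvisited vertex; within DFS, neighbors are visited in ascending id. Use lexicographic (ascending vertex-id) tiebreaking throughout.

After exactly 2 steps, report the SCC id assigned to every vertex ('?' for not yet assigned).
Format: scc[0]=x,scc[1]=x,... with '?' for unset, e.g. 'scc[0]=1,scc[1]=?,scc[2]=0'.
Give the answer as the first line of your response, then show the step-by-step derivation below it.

scc[0]=0,scc[1]=1,scc[2]=?,scc[3]=?,scc[4]=?,scc[5]=?,scc[6]=?,scc[7]=?,scc[8]=?

step 1: low=(low[0]=0,low[1]=?,low[2]=?,low[3]=?,low[4]=?,low[5]=?,low[6]=?,low[7]=?,low[8]=?); scc=(scc[0]=0,scc[1]=?,scc[2]=?,scc[3]=?,scc[4]=?,scc[5]=?,scc[6]=?,scc[7]=?,scc[8]=?)
step 2: low=(low[0]=0,low[1]=1,low[2]=?,low[3]=?,low[4]=?,low[5]=?,low[6]=?,low[7]=?,low[8]=?); scc=(scc[0]=0,scc[1]=1,scc[2]=?,scc[3]=?,scc[4]=?,scc[5]=?,scc[6]=?,scc[7]=?,scc[8]=?)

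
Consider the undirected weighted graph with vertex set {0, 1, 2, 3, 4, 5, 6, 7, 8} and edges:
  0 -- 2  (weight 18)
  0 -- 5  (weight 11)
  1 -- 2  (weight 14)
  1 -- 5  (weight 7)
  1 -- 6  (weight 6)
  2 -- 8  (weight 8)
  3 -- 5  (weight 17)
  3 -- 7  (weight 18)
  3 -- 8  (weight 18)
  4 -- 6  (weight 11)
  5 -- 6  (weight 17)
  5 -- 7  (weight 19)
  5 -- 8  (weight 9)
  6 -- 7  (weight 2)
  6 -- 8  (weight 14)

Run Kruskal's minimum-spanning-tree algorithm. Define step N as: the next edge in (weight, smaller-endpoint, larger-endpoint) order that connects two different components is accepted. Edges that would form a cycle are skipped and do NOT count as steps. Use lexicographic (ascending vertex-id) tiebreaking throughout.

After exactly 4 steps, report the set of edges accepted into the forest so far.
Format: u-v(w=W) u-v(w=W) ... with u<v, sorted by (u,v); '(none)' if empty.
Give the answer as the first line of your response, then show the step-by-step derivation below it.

1-5(w=7) 1-6(w=6) 2-8(w=8) 6-7(w=2)

step 1: add edge 6-7 (w=2); MST = {6-7(w=2)}
step 2: add edge 1-6 (w=6); MST = {1-6(w=6) 6-7(w=2)}
step 3: add edge 1-5 (w=7); MST = {1-5(w=7) 1-6(w=6) 6-7(w=2)}
step 4: add edge 2-8 (w=8); MST = {1-5(w=7) 1-6(w=6) 2-8(w=8) 6-7(w=2)}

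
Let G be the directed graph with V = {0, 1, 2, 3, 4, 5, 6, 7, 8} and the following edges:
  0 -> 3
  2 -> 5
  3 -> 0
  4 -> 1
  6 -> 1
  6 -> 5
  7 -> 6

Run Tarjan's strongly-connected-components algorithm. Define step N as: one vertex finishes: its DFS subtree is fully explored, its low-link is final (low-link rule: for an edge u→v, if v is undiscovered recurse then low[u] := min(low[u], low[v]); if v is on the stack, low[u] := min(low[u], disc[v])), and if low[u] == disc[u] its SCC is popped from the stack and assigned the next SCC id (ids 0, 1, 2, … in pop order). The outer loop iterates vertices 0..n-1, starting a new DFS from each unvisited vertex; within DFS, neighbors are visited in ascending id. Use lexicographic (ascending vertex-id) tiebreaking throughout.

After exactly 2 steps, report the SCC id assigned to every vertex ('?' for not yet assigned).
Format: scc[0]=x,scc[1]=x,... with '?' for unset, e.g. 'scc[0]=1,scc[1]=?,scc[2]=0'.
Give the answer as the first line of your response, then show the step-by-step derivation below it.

scc[0]=0,scc[1]=?,scc[2]=?,scc[3]=0,scc[4]=?,scc[5]=?,scc[6]=?,scc[7]=?,scc[8]=?

step 1: low=(low[0]=0,low[1]=?,low[2]=?,low[3]=0,low[4]=?,low[5]=?,low[6]=?,low[7]=?,low[8]=?); scc=(scc[0]=?,scc[1]=?,scc[2]=?,scc[3]=?,scc[4]=?,scc[5]=?,scc[6]=?,scc[7]=?,scc[8]=?)
step 2: low=(low[0]=0,low[1]=?,low[2]=?,low[3]=0,low[4]=?,low[5]=?,low[6]=?,low[7]=?,low[8]=?); scc=(scc[0]=0,scc[1]=?,scc[2]=?,scc[3]=0,scc[4]=?,scc[5]=?,scc[6]=?,scc[7]=?,scc[8]=?)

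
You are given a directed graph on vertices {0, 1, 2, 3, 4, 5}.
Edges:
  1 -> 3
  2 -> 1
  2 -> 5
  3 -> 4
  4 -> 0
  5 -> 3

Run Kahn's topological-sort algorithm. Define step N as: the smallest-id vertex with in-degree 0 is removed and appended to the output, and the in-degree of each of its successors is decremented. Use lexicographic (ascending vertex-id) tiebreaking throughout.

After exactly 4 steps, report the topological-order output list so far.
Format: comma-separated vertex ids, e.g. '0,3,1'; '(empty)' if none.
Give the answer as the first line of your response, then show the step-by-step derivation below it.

2,1,5,3

step 1: output 2; order=[2]; indeg=(1,0,0,2,1,0)
step 2: output 1; order=[2,1]; indeg=(1,0,0,1,1,0)
step 3: output 5; order=[2,1,5]; indeg=(1,0,0,0,1,0)
step 4: output 3; order=[2,1,5,3]; indeg=(1,0,0,0,0,0)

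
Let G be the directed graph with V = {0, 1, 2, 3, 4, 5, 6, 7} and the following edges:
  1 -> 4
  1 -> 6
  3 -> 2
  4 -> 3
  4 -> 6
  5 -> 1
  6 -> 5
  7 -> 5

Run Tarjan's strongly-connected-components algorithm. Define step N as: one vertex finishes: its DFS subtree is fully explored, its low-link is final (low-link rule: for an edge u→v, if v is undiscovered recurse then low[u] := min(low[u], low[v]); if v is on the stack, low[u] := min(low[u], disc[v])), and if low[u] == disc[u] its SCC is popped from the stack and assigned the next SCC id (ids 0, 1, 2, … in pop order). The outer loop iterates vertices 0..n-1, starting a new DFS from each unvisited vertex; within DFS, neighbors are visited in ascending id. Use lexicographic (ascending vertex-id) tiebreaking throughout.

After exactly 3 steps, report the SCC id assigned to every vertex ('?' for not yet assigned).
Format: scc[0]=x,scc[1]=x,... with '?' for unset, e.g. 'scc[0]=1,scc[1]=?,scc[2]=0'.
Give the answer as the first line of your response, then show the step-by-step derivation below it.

scc[0]=0,scc[1]=?,scc[2]=1,scc[3]=2,scc[4]=?,scc[5]=?,scc[6]=?,scc[7]=?

step 1: low=(low[0]=0,low[1]=?,low[2]=?,low[3]=?,low[4]=?,low[5]=?,low[6]=?,low[7]=?); scc=(scc[0]=0,scc[1]=?,scc[2]=?,scc[3]=?,scc[4]=?,scc[5]=?,scc[6]=?,scc[7]=?)
step 2: low=(low[0]=0,low[1]=1,low[2]=4,low[3]=3,low[4]=2,low[5]=?,low[6]=?,low[7]=?); scc=(scc[0]=0,scc[1]=?,scc[2]=1,scc[3]=?,scc[4]=?,scc[5]=?,scc[6]=?,scc[7]=?)
step 3: low=(low[0]=0,low[1]=1,low[2]=4,low[3]=3,low[4]=2,low[5]=?,low[6]=?,low[7]=?); scc=(scc[0]=0,scc[1]=?,scc[2]=1,scc[3]=2,scc[4]=?,scc[5]=?,scc[6]=?,scc[7]=?)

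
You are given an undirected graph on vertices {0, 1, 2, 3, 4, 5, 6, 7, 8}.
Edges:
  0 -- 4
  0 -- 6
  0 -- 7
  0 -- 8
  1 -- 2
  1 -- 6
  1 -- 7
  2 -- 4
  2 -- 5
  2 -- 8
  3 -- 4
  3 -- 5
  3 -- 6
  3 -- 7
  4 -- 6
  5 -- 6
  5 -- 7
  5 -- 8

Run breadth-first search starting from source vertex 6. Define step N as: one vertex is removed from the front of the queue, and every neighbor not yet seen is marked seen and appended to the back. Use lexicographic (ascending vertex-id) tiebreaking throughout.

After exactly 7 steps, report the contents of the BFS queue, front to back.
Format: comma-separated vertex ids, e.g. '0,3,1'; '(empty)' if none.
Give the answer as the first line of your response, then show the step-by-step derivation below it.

8,2

step 1: dequeue 6; queue=[0,1,3,4,5]; order=6
step 2: dequeue 0; queue=[1,3,4,5,7,8]; order=6,0
step 3: dequeue 1; queue=[3,4,5,7,8,2]; order=6,0,1
step 4: dequeue 3; queue=[4,5,7,8,2]; order=6,0,1,3
step 5: dequeue 4; queue=[5,7,8,2]; order=6,0,1,3,4
step 6: dequeue 5; queue=[7,8,2]; order=6,0,1,3,4,5
step 7: dequeue 7; queue=[8,2]; order=6,0,1,3,4,5,7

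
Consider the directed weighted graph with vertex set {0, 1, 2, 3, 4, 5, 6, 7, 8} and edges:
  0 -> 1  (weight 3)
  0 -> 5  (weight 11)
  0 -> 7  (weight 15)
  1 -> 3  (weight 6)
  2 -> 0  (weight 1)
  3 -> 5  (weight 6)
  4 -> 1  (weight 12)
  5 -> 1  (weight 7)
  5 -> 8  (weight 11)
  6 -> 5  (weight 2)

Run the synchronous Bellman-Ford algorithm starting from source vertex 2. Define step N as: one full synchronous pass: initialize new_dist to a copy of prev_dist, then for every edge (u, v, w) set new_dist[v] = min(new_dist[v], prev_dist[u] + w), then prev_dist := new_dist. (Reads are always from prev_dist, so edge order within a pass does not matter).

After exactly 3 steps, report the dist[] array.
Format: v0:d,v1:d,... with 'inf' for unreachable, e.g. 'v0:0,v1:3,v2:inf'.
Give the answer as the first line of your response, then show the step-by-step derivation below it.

v0:1,v1:4,v2:0,v3:10,v4:inf,v5:12,v6:inf,v7:16,v8:23

step 1: dist = v0:1,v1:inf,v2:0,v3:inf,v4:inf,v5:inf,v6:inf,v7:inf,v8:inf
step 2: dist = v0:1,v1:4,v2:0,v3:inf,v4:inf,v5:12,v6:inf,v7:16,v8:inf
step 3: dist = v0:1,v1:4,v2:0,v3:10,v4:inf,v5:12,v6:inf,v7:16,v8:23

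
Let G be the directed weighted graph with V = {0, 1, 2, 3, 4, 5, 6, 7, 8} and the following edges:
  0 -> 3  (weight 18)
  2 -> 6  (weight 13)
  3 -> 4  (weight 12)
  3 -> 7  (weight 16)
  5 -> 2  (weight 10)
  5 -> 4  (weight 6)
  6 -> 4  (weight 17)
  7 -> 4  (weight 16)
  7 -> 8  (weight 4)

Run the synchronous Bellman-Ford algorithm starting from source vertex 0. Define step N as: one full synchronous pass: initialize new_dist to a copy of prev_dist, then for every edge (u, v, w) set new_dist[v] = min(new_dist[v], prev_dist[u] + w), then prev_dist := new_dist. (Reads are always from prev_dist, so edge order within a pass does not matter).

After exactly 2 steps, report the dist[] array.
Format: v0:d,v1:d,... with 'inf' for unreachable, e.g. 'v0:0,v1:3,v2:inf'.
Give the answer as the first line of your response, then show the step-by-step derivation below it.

v0:0,v1:inf,v2:inf,v3:18,v4:30,v5:inf,v6:inf,v7:34,v8:inf

step 1: dist = v0:0,v1:inf,v2:inf,v3:18,v4:inf,v5:inf,v6:inf,v7:inf,v8:inf
step 2: dist = v0:0,v1:inf,v2:inf,v3:18,v4:30,v5:inf,v6:inf,v7:34,v8:inf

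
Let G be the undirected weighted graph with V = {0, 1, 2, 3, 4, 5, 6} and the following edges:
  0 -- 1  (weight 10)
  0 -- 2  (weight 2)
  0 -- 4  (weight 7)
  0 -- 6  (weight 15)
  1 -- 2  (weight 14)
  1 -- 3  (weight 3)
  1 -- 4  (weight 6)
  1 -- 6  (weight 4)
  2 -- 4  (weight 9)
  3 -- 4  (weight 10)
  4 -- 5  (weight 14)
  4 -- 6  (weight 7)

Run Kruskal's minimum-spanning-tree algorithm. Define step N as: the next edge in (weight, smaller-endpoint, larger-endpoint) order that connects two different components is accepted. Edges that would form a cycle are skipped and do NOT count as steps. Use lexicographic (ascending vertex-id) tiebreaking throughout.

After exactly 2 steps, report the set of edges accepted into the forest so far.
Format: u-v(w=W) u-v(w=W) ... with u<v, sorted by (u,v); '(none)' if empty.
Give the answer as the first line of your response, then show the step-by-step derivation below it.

0-2(w=2) 1-3(w=3)

step 1: add edge 0-2 (w=2); MST = {0-2(w=2)}
step 2: add edge 1-3 (w=3); MST = {0-2(w=2) 1-3(w=3)}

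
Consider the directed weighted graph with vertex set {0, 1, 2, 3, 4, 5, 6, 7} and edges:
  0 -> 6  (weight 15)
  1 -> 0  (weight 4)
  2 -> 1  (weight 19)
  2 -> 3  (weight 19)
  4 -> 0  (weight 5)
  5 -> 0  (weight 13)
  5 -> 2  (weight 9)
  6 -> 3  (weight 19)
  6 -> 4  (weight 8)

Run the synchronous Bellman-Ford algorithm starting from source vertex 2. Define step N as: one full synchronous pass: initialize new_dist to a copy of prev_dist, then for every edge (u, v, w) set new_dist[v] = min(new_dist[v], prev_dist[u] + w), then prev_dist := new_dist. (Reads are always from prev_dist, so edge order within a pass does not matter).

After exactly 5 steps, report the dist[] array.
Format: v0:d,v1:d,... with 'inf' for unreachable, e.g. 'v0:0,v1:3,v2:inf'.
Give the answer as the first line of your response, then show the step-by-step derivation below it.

v0:23,v1:19,v2:0,v3:19,v4:46,v5:inf,v6:38,v7:inf

step 1: dist = v0:inf,v1:19,v2:0,v3:19,v4:inf,v5:inf,v6:inf,v7:inf
step 2: dist = v0:23,v1:19,v2:0,v3:19,v4:inf,v5:inf,v6:inf,v7:inf
step 3: dist = v0:23,v1:19,v2:0,v3:19,v4:inf,v5:inf,v6:38,v7:inf
step 4: dist = v0:23,v1:19,v2:0,v3:19,v4:46,v5:inf,v6:38,v7:inf
step 5: dist = v0:23,v1:19,v2:0,v3:19,v4:46,v5:inf,v6:38,v7:inf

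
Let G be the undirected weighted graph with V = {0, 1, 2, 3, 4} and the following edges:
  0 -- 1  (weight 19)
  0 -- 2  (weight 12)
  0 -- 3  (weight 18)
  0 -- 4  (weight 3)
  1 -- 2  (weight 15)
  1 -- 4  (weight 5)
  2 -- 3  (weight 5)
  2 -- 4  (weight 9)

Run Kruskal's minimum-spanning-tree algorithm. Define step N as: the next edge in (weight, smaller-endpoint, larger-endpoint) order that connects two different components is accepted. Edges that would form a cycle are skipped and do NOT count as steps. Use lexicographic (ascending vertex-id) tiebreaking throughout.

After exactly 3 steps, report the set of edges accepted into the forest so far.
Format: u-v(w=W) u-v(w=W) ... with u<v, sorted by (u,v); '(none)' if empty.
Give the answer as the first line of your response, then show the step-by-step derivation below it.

0-4(w=3) 1-4(w=5) 2-3(w=5)

step 1: add edge 0-4 (w=3); MST = {0-4(w=3)}
step 2: add edge 1-4 (w=5); MST = {0-4(w=3) 1-4(w=5)}
step 3: add edge 2-3 (w=5); MST = {0-4(w=3) 1-4(w=5) 2-3(w=5)}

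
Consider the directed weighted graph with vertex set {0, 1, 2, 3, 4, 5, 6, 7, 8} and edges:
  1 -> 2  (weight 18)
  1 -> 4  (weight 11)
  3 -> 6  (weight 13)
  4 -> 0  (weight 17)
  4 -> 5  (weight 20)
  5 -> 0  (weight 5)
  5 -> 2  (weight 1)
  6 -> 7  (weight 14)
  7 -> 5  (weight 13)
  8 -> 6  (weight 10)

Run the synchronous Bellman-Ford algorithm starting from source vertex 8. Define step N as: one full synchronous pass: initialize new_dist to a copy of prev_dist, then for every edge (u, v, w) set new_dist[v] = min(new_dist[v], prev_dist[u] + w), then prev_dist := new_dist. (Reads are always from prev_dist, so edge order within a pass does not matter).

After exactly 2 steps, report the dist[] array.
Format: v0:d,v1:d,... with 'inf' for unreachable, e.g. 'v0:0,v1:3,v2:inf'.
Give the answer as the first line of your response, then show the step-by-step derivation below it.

v0:inf,v1:inf,v2:inf,v3:inf,v4:inf,v5:inf,v6:10,v7:24,v8:0

step 1: dist = v0:inf,v1:inf,v2:inf,v3:inf,v4:inf,v5:inf,v6:10,v7:inf,v8:0
step 2: dist = v0:inf,v1:inf,v2:inf,v3:inf,v4:inf,v5:inf,v6:10,v7:24,v8:0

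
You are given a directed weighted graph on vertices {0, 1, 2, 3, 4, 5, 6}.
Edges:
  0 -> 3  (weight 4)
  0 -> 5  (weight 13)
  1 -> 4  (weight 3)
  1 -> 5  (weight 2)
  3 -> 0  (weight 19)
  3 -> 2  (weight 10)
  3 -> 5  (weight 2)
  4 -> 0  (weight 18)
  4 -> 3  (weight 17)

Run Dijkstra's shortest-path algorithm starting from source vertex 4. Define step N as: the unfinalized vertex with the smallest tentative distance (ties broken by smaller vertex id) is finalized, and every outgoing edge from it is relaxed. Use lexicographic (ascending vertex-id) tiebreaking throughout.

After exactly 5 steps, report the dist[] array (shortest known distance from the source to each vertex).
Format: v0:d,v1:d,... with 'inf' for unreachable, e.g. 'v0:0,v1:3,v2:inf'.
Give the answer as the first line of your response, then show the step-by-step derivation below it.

v0:18,v1:inf,v2:27,v3:17,v4:0,v5:19,v6:inf

step 1: dist = v0:18,v1:inf,v2:inf,v3:17,v4:0,v5:inf,v6:inf
step 2: dist = v0:18,v1:inf,v2:27,v3:17,v4:0,v5:19,v6:inf
step 3: dist = v0:18,v1:inf,v2:27,v3:17,v4:0,v5:19,v6:inf
step 4: dist = v0:18,v1:inf,v2:27,v3:17,v4:0,v5:19,v6:inf
step 5: dist = v0:18,v1:inf,v2:27,v3:17,v4:0,v5:19,v6:inf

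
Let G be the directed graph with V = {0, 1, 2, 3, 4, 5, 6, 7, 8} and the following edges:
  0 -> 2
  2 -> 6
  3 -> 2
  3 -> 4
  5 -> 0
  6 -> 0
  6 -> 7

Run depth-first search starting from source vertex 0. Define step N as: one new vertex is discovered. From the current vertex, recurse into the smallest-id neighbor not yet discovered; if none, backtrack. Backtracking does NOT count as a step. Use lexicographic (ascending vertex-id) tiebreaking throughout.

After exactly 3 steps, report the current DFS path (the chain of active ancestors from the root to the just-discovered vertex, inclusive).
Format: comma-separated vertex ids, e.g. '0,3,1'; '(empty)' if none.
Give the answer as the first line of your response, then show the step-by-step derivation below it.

0,2,6

step 1: discover 0; path=0; order=0
step 2: discover 2; path=0>2; order=0,2
step 3: discover 6; path=0>2>6; order=0,2,6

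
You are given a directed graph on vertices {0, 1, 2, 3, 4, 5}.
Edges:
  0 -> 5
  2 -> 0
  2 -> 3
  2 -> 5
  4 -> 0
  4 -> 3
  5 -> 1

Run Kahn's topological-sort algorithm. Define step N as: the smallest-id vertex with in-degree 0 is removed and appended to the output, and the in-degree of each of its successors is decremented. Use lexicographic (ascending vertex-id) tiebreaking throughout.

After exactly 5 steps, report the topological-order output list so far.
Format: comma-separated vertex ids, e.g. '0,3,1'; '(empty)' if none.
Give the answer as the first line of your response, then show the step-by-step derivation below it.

2,4,0,3,5

step 1: output 2; order=[2]; indeg=(1,1,0,1,0,1)
step 2: output 4; order=[2,4]; indeg=(0,1,0,0,0,1)
step 3: output 0; order=[2,4,0]; indeg=(0,1,0,0,0,0)
step 4: output 3; order=[2,4,0,3]; indeg=(0,1,0,0,0,0)
step 5: output 5; order=[2,4,0,3,5]; indeg=(0,0,0,0,0,0)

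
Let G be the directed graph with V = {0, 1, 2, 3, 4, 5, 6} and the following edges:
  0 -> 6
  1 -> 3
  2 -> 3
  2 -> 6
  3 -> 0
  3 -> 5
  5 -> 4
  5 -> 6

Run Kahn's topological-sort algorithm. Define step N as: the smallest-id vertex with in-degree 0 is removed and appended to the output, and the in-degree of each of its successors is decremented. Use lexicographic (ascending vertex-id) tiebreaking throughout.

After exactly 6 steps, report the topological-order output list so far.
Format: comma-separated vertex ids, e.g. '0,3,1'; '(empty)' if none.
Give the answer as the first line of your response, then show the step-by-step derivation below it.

1,2,3,0,5,4

step 1: output 1; order=[1]; indeg=(1,0,0,1,1,1,3)
step 2: output 2; order=[1,2]; indeg=(1,0,0,0,1,1,2)
step 3: output 3; order=[1,2,3]; indeg=(0,0,0,0,1,0,2)
step 4: output 0; order=[1,2,3,0]; indeg=(0,0,0,0,1,0,1)
step 5: output 5; order=[1,2,3,0,5]; indeg=(0,0,0,0,0,0,0)
step 6: output 4; order=[1,2,3,0,5,4]; indeg=(0,0,0,0,0,0,0)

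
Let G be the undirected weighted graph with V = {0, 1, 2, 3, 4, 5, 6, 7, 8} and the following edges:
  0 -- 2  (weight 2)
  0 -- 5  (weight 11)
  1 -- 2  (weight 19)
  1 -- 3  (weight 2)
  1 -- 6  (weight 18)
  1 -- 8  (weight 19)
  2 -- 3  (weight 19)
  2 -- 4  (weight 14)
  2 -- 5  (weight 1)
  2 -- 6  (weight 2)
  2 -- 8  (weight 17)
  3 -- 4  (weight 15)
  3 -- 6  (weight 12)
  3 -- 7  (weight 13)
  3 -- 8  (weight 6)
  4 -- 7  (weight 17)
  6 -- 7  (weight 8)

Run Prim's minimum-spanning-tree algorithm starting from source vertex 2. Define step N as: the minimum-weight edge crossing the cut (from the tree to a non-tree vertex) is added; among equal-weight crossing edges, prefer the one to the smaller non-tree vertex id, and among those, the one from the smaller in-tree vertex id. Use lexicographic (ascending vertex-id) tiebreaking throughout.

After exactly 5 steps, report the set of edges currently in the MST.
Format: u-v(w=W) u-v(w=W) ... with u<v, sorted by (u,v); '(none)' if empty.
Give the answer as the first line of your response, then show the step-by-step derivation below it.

0-2(w=2) 2-5(w=1) 2-6(w=2) 3-6(w=12) 6-7(w=8)

step 1: add edge 2-5 (w=1); MST = {2-5(w=1)}
step 2: add edge 0-2 (w=2); MST = {0-2(w=2) 2-5(w=1)}
step 3: add edge 2-6 (w=2); MST = {0-2(w=2) 2-5(w=1) 2-6(w=2)}
step 4: add edge 6-7 (w=8); MST = {0-2(w=2) 2-5(w=1) 2-6(w=2) 6-7(w=8)}
step 5: add edge 3-6 (w=12); MST = {0-2(w=2) 2-5(w=1) 2-6(w=2) 3-6(w=12) 6-7(w=8)}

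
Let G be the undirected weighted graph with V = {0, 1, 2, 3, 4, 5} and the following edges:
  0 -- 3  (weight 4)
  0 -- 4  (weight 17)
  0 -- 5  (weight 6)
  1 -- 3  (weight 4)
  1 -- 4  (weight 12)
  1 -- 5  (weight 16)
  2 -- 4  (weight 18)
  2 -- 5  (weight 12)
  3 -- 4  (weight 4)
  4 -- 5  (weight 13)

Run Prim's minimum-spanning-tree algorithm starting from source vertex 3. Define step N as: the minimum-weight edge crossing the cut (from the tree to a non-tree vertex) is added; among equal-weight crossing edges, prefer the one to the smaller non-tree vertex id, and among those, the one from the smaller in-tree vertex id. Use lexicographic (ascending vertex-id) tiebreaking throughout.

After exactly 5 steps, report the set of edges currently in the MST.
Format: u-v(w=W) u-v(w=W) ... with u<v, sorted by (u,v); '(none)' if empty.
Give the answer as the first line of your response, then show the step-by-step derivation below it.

0-3(w=4) 0-5(w=6) 1-3(w=4) 2-5(w=12) 3-4(w=4)

step 1: add edge 0-3 (w=4); MST = {0-3(w=4)}
step 2: add edge 1-3 (w=4); MST = {0-3(w=4) 1-3(w=4)}
step 3: add edge 3-4 (w=4); MST = {0-3(w=4) 1-3(w=4) 3-4(w=4)}
step 4: add edge 0-5 (w=6); MST = {0-3(w=4) 0-5(w=6) 1-3(w=4) 3-4(w=4)}
step 5: add edge 2-5 (w=12); MST = {0-3(w=4) 0-5(w=6) 1-3(w=4) 2-5(w=12) 3-4(w=4)}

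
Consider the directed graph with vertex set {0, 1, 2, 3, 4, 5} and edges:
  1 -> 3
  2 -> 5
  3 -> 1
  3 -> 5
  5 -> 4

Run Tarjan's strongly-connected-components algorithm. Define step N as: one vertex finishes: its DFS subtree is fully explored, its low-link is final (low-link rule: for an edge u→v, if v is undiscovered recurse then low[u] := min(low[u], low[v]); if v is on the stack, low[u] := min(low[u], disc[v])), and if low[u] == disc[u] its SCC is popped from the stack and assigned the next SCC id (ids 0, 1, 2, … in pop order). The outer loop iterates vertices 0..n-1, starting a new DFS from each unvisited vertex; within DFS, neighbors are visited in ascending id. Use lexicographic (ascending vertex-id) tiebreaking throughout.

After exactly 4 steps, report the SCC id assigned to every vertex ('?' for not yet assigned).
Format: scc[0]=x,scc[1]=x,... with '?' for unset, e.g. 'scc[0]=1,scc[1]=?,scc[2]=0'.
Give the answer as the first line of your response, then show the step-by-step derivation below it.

scc[0]=0,scc[1]=?,scc[2]=?,scc[3]=?,scc[4]=1,scc[5]=2

step 1: low=(low[0]=0,low[1]=?,low[2]=?,low[3]=?,low[4]=?,low[5]=?); scc=(scc[0]=0,scc[1]=?,scc[2]=?,scc[3]=?,scc[4]=?,scc[5]=?)
step 2: low=(low[0]=0,low[1]=1,low[2]=?,low[3]=1,low[4]=4,low[5]=3); scc=(scc[0]=0,scc[1]=?,scc[2]=?,scc[3]=?,scc[4]=1,scc[5]=?)
step 3: low=(low[0]=0,low[1]=1,low[2]=?,low[3]=1,low[4]=4,low[5]=3); scc=(scc[0]=0,scc[1]=?,scc[2]=?,scc[3]=?,scc[4]=1,scc[5]=2)
step 4: low=(low[0]=0,low[1]=1,low[2]=?,low[3]=1,low[4]=4,low[5]=3); scc=(scc[0]=0,scc[1]=?,scc[2]=?,scc[3]=?,scc[4]=1,scc[5]=2)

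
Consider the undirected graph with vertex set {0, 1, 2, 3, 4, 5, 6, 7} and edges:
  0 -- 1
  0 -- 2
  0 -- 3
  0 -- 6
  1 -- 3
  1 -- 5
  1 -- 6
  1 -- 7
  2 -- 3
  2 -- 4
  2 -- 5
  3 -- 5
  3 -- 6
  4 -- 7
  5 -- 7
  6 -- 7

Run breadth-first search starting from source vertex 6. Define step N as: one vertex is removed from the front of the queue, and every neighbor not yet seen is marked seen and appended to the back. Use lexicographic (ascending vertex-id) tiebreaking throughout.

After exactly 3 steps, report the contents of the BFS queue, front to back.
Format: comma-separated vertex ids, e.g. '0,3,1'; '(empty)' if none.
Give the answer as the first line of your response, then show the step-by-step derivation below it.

3,7,2,5

step 1: dequeue 6; queue=[0,1,3,7]; order=6
step 2: dequeue 0; queue=[1,3,7,2]; order=6,0
step 3: dequeue 1; queue=[3,7,2,5]; order=6,0,1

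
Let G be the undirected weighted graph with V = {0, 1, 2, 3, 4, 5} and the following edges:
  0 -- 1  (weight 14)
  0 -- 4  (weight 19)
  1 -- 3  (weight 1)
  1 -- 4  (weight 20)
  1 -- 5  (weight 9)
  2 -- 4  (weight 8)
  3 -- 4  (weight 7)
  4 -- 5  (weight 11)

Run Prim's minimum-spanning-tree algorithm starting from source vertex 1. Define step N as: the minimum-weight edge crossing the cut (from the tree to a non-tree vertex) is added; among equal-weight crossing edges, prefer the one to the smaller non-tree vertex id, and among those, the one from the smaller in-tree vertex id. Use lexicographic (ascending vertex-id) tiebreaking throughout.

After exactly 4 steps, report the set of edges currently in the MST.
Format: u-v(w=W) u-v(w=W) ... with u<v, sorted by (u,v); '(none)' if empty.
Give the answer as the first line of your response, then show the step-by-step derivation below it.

1-3(w=1) 1-5(w=9) 2-4(w=8) 3-4(w=7)

step 1: add edge 1-3 (w=1); MST = {1-3(w=1)}
step 2: add edge 3-4 (w=7); MST = {1-3(w=1) 3-4(w=7)}
step 3: add edge 2-4 (w=8); MST = {1-3(w=1) 2-4(w=8) 3-4(w=7)}
step 4: add edge 1-5 (w=9); MST = {1-3(w=1) 1-5(w=9) 2-4(w=8) 3-4(w=7)}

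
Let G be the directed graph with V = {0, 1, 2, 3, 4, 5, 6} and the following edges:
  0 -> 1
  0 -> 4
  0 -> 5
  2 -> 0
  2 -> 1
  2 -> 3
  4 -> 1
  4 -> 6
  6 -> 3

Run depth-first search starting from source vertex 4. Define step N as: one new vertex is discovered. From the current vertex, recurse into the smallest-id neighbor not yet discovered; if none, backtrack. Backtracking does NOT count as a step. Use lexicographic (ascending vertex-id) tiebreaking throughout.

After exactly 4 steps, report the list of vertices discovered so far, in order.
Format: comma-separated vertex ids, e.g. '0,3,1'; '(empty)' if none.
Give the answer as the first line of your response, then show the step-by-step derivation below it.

4,1,6,3

step 1: discover 4; path=4; order=4
step 2: discover 1; path=4>1; order=4,1
step 3: discover 6; path=4>6; order=4,1,6
step 4: discover 3; path=4>6>3; order=4,1,6,3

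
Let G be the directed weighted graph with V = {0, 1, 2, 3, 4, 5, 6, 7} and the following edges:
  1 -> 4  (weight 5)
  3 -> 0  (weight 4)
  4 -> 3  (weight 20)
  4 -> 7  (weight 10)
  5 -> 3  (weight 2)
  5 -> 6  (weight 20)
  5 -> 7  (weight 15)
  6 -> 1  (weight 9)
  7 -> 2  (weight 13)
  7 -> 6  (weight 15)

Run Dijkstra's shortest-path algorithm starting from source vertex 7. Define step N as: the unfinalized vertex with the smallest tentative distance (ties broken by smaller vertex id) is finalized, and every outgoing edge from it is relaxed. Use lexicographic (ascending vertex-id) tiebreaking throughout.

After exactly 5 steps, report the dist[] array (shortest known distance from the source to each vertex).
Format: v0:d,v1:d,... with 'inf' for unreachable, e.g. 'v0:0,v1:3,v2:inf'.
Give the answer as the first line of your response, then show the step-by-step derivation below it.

v0:inf,v1:24,v2:13,v3:49,v4:29,v5:inf,v6:15,v7:0

step 1: dist = v0:inf,v1:inf,v2:13,v3:inf,v4:inf,v5:inf,v6:15,v7:0
step 2: dist = v0:inf,v1:inf,v2:13,v3:inf,v4:inf,v5:inf,v6:15,v7:0
step 3: dist = v0:inf,v1:24,v2:13,v3:inf,v4:inf,v5:inf,v6:15,v7:0
step 4: dist = v0:inf,v1:24,v2:13,v3:inf,v4:29,v5:inf,v6:15,v7:0
step 5: dist = v0:inf,v1:24,v2:13,v3:49,v4:29,v5:inf,v6:15,v7:0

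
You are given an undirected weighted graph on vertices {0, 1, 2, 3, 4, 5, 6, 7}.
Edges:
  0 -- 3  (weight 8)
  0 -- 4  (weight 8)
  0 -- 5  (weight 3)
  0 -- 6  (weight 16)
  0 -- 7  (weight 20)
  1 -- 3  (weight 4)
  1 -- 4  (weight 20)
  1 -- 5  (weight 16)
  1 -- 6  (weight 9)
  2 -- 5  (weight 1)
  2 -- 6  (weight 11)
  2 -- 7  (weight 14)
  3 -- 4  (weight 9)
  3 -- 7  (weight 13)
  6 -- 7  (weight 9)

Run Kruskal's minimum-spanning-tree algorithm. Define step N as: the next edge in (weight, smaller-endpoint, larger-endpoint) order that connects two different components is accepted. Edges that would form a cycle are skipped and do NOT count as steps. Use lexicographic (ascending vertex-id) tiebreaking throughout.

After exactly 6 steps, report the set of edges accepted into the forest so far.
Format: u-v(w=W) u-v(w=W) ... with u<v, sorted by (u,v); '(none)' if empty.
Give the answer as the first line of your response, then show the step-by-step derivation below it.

0-3(w=8) 0-4(w=8) 0-5(w=3) 1-3(w=4) 1-6(w=9) 2-5(w=1)

step 1: add edge 2-5 (w=1); MST = {2-5(w=1)}
step 2: add edge 0-5 (w=3); MST = {0-5(w=3) 2-5(w=1)}
step 3: add edge 1-3 (w=4); MST = {0-5(w=3) 1-3(w=4) 2-5(w=1)}
step 4: add edge 0-3 (w=8); MST = {0-3(w=8) 0-5(w=3) 1-3(w=4) 2-5(w=1)}
step 5: add edge 0-4 (w=8); MST = {0-3(w=8) 0-4(w=8) 0-5(w=3) 1-3(w=4) 2-5(w=1)}
step 6: add edge 1-6 (w=9); MST = {0-3(w=8) 0-4(w=8) 0-5(w=3) 1-3(w=4) 1-6(w=9) 2-5(w=1)}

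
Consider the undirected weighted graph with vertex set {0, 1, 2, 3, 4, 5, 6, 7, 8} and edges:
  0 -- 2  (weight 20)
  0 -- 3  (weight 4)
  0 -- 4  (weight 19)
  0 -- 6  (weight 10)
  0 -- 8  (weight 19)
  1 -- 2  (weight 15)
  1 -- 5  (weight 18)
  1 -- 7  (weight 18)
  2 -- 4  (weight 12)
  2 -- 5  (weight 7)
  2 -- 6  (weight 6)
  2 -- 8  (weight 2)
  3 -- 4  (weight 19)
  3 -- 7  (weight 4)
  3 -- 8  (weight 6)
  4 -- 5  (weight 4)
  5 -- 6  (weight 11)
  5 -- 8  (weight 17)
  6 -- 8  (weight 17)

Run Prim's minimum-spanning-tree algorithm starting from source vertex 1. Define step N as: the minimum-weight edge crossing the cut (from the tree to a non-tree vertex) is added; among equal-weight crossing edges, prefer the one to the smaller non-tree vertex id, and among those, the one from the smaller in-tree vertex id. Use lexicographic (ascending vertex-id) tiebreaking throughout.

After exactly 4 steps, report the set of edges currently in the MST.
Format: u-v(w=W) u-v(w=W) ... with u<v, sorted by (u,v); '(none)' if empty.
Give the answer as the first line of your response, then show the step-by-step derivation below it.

0-3(w=4) 1-2(w=15) 2-8(w=2) 3-8(w=6)

step 1: add edge 1-2 (w=15); MST = {1-2(w=15)}
step 2: add edge 2-8 (w=2); MST = {1-2(w=15) 2-8(w=2)}
step 3: add edge 3-8 (w=6); MST = {1-2(w=15) 2-8(w=2) 3-8(w=6)}
step 4: add edge 0-3 (w=4); MST = {0-3(w=4) 1-2(w=15) 2-8(w=2) 3-8(w=6)}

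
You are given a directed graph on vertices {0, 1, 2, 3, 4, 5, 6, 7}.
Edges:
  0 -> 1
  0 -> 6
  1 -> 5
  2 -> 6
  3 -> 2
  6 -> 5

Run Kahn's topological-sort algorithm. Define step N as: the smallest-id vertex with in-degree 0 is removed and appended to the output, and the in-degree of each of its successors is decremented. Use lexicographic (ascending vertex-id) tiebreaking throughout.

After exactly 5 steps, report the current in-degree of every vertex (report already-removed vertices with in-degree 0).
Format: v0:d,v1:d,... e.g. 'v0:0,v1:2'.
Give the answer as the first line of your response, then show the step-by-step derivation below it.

v0:0,v1:0,v2:0,v3:0,v4:0,v5:1,v6:0,v7:0

step 1: output 0; order=[0]; indeg=(0,0,1,0,0,2,1,0)
step 2: output 1; order=[0,1]; indeg=(0,0,1,0,0,1,1,0)
step 3: output 3; order=[0,1,3]; indeg=(0,0,0,0,0,1,1,0)
step 4: output 2; order=[0,1,3,2]; indeg=(0,0,0,0,0,1,0,0)
step 5: output 4; order=[0,1,3,2,4]; indeg=(0,0,0,0,0,1,0,0)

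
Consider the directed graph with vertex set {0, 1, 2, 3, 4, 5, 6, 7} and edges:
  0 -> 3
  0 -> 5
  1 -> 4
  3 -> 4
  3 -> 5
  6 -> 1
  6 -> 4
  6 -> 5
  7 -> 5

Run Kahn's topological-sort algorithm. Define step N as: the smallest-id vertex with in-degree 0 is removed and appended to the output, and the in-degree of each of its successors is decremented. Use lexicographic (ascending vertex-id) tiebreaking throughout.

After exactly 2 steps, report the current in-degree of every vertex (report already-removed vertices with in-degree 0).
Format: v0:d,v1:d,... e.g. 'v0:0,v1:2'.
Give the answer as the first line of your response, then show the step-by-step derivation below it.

v0:0,v1:1,v2:0,v3:0,v4:3,v5:3,v6:0,v7:0

step 1: output 0; order=[0]; indeg=(0,1,0,0,3,3,0,0)
step 2: output 2; order=[0,2]; indeg=(0,1,0,0,3,3,0,0)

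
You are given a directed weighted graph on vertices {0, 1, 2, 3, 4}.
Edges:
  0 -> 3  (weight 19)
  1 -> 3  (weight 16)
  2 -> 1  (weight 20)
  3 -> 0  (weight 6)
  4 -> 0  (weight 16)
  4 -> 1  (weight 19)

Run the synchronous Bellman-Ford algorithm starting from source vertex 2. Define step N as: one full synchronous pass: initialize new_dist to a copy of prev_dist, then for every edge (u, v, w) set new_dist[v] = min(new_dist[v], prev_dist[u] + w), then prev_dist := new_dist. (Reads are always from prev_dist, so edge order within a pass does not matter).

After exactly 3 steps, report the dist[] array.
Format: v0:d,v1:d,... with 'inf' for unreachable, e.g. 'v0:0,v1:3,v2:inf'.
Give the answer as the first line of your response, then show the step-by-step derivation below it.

v0:42,v1:20,v2:0,v3:36,v4:inf

step 1: dist = v0:inf,v1:20,v2:0,v3:inf,v4:inf
step 2: dist = v0:inf,v1:20,v2:0,v3:36,v4:inf
step 3: dist = v0:42,v1:20,v2:0,v3:36,v4:inf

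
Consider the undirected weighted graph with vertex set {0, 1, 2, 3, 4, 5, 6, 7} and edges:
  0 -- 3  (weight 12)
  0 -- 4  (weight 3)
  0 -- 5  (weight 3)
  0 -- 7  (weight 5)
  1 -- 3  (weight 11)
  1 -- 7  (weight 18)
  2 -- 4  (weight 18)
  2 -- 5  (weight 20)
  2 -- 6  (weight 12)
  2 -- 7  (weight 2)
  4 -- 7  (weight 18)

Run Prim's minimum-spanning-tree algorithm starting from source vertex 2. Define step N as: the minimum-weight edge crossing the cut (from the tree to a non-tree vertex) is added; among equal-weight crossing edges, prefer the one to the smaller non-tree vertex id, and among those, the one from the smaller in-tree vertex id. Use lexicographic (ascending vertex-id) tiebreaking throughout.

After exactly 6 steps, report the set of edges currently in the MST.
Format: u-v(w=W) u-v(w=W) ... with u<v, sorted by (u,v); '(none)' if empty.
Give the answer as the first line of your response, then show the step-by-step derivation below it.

0-3(w=12) 0-4(w=3) 0-5(w=3) 0-7(w=5) 1-3(w=11) 2-7(w=2)

step 1: add edge 2-7 (w=2); MST = {2-7(w=2)}
step 2: add edge 0-7 (w=5); MST = {0-7(w=5) 2-7(w=2)}
step 3: add edge 0-4 (w=3); MST = {0-4(w=3) 0-7(w=5) 2-7(w=2)}
step 4: add edge 0-5 (w=3); MST = {0-4(w=3) 0-5(w=3) 0-7(w=5) 2-7(w=2)}
step 5: add edge 0-3 (w=12); MST = {0-3(w=12) 0-4(w=3) 0-5(w=3) 0-7(w=5) 2-7(w=2)}
step 6: add edge 1-3 (w=11); MST = {0-3(w=12) 0-4(w=3) 0-5(w=3) 0-7(w=5) 1-3(w=11) 2-7(w=2)}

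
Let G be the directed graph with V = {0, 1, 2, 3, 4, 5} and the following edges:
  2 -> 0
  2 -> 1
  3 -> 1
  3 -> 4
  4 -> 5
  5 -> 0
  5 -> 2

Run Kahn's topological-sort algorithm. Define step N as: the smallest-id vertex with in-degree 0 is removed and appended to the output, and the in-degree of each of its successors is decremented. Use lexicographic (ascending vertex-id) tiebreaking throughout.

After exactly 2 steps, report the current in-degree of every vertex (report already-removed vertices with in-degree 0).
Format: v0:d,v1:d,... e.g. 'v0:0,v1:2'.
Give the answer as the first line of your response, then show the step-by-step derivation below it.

v0:2,v1:1,v2:1,v3:0,v4:0,v5:0

step 1: output 3; order=[3]; indeg=(2,1,1,0,0,1)
step 2: output 4; order=[3,4]; indeg=(2,1,1,0,0,0)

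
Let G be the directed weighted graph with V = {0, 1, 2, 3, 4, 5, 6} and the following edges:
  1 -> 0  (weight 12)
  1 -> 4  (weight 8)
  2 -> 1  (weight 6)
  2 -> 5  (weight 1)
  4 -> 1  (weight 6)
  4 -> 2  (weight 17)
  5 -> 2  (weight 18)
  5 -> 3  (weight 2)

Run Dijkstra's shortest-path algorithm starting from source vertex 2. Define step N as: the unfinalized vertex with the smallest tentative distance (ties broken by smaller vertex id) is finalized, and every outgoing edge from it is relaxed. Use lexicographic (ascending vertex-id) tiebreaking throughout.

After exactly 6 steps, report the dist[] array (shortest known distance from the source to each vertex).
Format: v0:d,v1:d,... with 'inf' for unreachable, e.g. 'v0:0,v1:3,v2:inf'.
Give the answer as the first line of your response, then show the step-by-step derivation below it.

v0:18,v1:6,v2:0,v3:3,v4:14,v5:1,v6:inf

step 1: dist = v0:inf,v1:6,v2:0,v3:inf,v4:inf,v5:1,v6:inf
step 2: dist = v0:inf,v1:6,v2:0,v3:3,v4:inf,v5:1,v6:inf
step 3: dist = v0:inf,v1:6,v2:0,v3:3,v4:inf,v5:1,v6:inf
step 4: dist = v0:18,v1:6,v2:0,v3:3,v4:14,v5:1,v6:inf
step 5: dist = v0:18,v1:6,v2:0,v3:3,v4:14,v5:1,v6:inf
step 6: dist = v0:18,v1:6,v2:0,v3:3,v4:14,v5:1,v6:inf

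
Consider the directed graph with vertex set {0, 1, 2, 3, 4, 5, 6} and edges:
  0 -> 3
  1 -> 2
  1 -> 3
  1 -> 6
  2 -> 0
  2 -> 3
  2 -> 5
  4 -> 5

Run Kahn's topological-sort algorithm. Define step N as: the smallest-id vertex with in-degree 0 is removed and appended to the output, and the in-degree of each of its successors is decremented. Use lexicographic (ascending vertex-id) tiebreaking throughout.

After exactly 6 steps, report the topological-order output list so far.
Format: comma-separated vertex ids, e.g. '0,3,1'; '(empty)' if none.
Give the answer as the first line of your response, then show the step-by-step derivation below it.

1,2,0,3,4,5

step 1: output 1; order=[1]; indeg=(1,0,0,2,0,2,0)
step 2: output 2; order=[1,2]; indeg=(0,0,0,1,0,1,0)
step 3: output 0; order=[1,2,0]; indeg=(0,0,0,0,0,1,0)
step 4: output 3; order=[1,2,0,3]; indeg=(0,0,0,0,0,1,0)
step 5: output 4; order=[1,2,0,3,4]; indeg=(0,0,0,0,0,0,0)
step 6: output 5; order=[1,2,0,3,4,5]; indeg=(0,0,0,0,0,0,0)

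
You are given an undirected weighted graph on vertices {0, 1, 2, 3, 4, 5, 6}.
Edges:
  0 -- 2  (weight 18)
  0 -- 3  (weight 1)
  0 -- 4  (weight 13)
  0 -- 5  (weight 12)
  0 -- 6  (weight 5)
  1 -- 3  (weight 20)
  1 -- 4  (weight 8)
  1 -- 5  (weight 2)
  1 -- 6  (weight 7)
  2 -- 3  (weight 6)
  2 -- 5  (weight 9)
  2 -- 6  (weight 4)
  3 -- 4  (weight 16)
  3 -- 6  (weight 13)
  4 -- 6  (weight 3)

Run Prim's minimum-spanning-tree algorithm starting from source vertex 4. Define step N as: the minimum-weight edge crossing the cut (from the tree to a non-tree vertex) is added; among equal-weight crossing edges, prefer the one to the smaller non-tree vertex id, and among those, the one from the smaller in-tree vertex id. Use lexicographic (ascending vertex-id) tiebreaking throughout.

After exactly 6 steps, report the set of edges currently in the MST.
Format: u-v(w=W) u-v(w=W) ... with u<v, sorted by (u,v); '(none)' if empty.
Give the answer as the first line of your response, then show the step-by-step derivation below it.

0-3(w=1) 0-6(w=5) 1-5(w=2) 1-6(w=7) 2-6(w=4) 4-6(w=3)

step 1: add edge 4-6 (w=3); MST = {4-6(w=3)}
step 2: add edge 2-6 (w=4); MST = {2-6(w=4) 4-6(w=3)}
step 3: add edge 0-6 (w=5); MST = {0-6(w=5) 2-6(w=4) 4-6(w=3)}
step 4: add edge 0-3 (w=1); MST = {0-3(w=1) 0-6(w=5) 2-6(w=4) 4-6(w=3)}
step 5: add edge 1-6 (w=7); MST = {0-3(w=1) 0-6(w=5) 1-6(w=7) 2-6(w=4) 4-6(w=3)}
step 6: add edge 1-5 (w=2); MST = {0-3(w=1) 0-6(w=5) 1-5(w=2) 1-6(w=7) 2-6(w=4) 4-6(w=3)}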